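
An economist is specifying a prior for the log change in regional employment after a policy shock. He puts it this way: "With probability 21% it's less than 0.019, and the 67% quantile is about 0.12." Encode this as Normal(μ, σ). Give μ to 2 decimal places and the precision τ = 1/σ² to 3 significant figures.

For Normal(μ,σ), the p-quantile is μ + z_p·σ. Here z_{0.21} = -0.8064, z_{0.67} = 0.4399.
So 0.019 = μ − 0.8064σ and 0.12 = μ + 0.4399σ.
Subtracting: σ = (0.12 − 0.019)/(0.4399 − (-0.8064)) = 0.08.
Then μ = 0.019 − (-0.8064)·0.08 = 0.08.
Precision τ = 1/σ² = 1/0.08104² = 152.

μ = 0.08, τ = 152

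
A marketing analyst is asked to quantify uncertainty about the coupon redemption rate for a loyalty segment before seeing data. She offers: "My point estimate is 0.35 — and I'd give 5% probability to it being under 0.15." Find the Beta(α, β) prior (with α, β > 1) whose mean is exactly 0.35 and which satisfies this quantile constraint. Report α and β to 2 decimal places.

α ≈ 4.33, β ≈ 8.05

With mean 0.35 fixed, write α = 0.35s, β = 0.65s where s = α+β.
Need P(θ < 0.15) = 0.05 under Beta(0.35s, 0.65s). Normal approximation: (q−m)/√(m(1−m)/s) ≈ z_{0.05} = -1.64, so s ≈ 0.35·0.65·(-1.64)²/(0.15−0.35)² = 15.4.
At s = 15.4: P(θ<0.15) ≈ 0.032. Adjusting to match 0.05 gives s ≈ 12.38.
So α = 0.35·12.38 ≈ 4.33, β = 0.65·12.38 ≈ 8.05.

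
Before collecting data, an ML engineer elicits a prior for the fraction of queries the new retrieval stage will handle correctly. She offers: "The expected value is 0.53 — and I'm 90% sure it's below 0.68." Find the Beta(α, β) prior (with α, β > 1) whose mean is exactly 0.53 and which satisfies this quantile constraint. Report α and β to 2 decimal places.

With mean 0.53 fixed, write α = 0.53s, β = 0.47s where s = α+β.
Need P(θ < 0.68) = 0.9 under Beta(0.53s, 0.47s). Normal approximation: (q−m)/√(m(1−m)/s) ≈ z_{0.9} = 1.28, so s ≈ 0.53·0.47·(1.28)²/(0.68−0.53)² = 18.2.
At s = 18.2: P(θ<0.68) ≈ 0.904. Adjusting to match 0.9 gives s ≈ 17.64.
So α = 0.53·17.64 ≈ 9.35, β = 0.47·17.64 ≈ 8.29.

α ≈ 9.35, β ≈ 8.29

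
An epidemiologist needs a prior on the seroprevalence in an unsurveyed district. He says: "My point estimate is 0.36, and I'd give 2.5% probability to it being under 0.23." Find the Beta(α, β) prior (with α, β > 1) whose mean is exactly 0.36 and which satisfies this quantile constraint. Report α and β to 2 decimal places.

α ≈ 16.76, β ≈ 29.79

With mean 0.36 fixed, write α = 0.36s, β = 0.64s where s = α+β.
Need P(θ < 0.23) = 0.025 under Beta(0.36s, 0.64s). Normal approximation: (q−m)/√(m(1−m)/s) ≈ z_{0.025} = -1.96, so s ≈ 0.36·0.64·(-1.96)²/(0.23−0.36)² = 52.4.
At s = 52.4: P(θ<0.23) ≈ 0.019. Adjusting to match 0.025 gives s ≈ 46.55.
So α = 0.36·46.55 ≈ 16.76, β = 0.64·46.55 ≈ 29.79.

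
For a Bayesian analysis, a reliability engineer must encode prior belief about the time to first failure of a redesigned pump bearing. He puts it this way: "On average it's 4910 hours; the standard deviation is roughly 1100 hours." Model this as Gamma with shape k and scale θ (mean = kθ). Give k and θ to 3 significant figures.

For Gamma(k, scale θ): mean = kθ, variance = kθ², so CV = 1/√k.
CV = SD/mean = 1100/4910 = 0.224, hence k = 1/CV² = 19.9.
Then θ = mean/k = 4910/19.9 = 246.

k ≈ 19.9, θ ≈ 246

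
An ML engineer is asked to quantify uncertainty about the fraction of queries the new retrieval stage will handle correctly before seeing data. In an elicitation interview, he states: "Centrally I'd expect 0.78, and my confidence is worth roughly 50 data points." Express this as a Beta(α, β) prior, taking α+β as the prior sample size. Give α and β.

α = 39, β = 11

Under the effective-sample-size interpretation, Beta(α, β) has prior mean α/(α+β) and prior sample size α+β.
So α+β = 50 and α/(α+β) = 0.78, giving α = 0.78·50 = 39 and β = 50 − 39 = 11.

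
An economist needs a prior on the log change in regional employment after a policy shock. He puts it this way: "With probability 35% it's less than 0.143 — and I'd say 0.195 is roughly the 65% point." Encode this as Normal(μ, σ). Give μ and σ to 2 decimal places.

μ = 0.17, σ = 0.07

For Normal(μ,σ), the p-quantile is μ + z_p·σ. Here z_{0.35} = -0.3853, z_{0.65} = 0.3853.
So 0.143 = μ − 0.3853σ and 0.195 = μ + 0.3853σ.
Subtracting: σ = (0.195 − 0.143)/(0.3853 − (-0.3853)) = 0.07.
Then μ = 0.143 − (-0.3853)·0.07 = 0.17.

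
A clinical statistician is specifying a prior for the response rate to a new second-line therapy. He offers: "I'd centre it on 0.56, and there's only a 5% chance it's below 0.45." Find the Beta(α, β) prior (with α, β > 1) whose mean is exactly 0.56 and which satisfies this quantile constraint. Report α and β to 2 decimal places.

α ≈ 31.07, β ≈ 24.41

With mean 0.56 fixed, write α = 0.56s, β = 0.44s where s = α+β.
Need P(θ < 0.45) = 0.05 under Beta(0.56s, 0.44s). Normal approximation: (q−m)/√(m(1−m)/s) ≈ z_{0.05} = -1.64, so s ≈ 0.56·0.44·(-1.64)²/(0.45−0.56)² = 55.1.
At s = 55.1: P(θ<0.45) ≈ 0.051. Adjusting to match 0.05 gives s ≈ 55.48.
So α = 0.56·55.48 ≈ 31.07, β = 0.44·55.48 ≈ 24.41.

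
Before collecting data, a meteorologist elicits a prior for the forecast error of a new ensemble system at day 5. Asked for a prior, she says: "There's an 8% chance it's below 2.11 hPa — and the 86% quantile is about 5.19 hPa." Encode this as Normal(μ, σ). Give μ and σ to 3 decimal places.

The p-quantile of Normal(μ,σ) is μ + z_p·σ, with z_{0.08} = -1.405 and z_{0.86} = 1.08.
Eliminate σ: μ = (z₂·x₁ − z₁·x₂)/(z₂ − z₁) = (1.08·2.11 − (-1.405)·5.19)/2.485 = 3.851.
Then σ = (x₂ − x₁)/(z₂ − z₁) = (5.19 − 2.11)/2.485 = 1.239.

μ = 3.851, σ = 1.239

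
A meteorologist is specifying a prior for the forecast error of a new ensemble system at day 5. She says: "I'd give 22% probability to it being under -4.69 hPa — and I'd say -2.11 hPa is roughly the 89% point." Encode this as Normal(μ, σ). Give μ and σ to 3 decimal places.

For Normal(μ,σ), the p-quantile is μ + z_p·σ. Here z_{0.22} = -0.7722, z_{0.89} = 1.227.
So -4.69 = μ − 0.7722σ and -2.11 = μ + 1.227σ.
Subtracting: σ = (-2.11 − -4.69)/(1.227 − (-0.7722)) = 1.291.
Then μ = -4.69 − (-0.7722)·1.291 = -3.693.

μ = -3.693, σ = 1.291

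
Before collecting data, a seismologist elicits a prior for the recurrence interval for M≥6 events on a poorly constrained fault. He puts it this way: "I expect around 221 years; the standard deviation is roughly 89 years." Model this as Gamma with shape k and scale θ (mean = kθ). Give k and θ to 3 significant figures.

For Gamma(k, scale θ): mean = kθ, variance = kθ², so CV = 1/√k.
CV = SD/mean = 89/221 = 0.4027, hence k = 1/CV² = 6.17.
Then θ = mean/k = 221/6.17 = 35.8.

k ≈ 6.17, θ ≈ 35.8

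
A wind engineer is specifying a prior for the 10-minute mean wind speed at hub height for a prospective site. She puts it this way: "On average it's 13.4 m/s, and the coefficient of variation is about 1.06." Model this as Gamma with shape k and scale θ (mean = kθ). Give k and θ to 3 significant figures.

For Gamma(k, scale θ): mean = kθ, variance = kθ², so CV = 1/√k.
CV = 1.06, hence k = 1/CV² = 0.89.
Then θ = mean/k = 13.4/0.89 = 15.1.

k ≈ 0.89, θ ≈ 15.1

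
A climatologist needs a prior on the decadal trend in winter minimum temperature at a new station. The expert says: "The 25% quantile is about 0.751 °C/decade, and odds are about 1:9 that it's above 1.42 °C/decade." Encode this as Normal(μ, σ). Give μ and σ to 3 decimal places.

μ = 0.982, σ = 0.342

For Normal(μ,σ), the p-quantile is μ + z_p·σ. Here z_{0.25} = -0.6745, z_{0.9} = 1.282.
So 0.751 = μ − 0.6745σ and 1.42 = μ + 1.282σ.
Subtracting: σ = (1.42 − 0.751)/(1.282 − (-0.6745)) = 0.342.
Then μ = 0.751 − (-0.6745)·0.342 = 0.982.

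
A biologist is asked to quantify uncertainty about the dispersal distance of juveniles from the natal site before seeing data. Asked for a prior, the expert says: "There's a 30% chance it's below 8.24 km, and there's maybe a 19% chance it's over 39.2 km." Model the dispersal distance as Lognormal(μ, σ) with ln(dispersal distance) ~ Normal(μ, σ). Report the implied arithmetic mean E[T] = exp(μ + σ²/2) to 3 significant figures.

E[T] ≈ 27.4 km

If T ~ Lognormal(μ,σ) then ln T ~ Normal(μ,σ), so the p-quantile of ln T is μ + z_p·σ.
ln(8.24) = 2.109 and ln(39.2) = 3.669; z_{0.3} = -0.5244, z_{0.81} = 0.8779.
σ = (3.669 − 2.109)/(0.8779 − (-0.5244)) = 1.112.
μ = 2.109 − (-0.5244)·1.112 = 2.692.
E[T] = exp(μ + σ²/2) = exp(2.692 + 0.6185) = 27.4 km.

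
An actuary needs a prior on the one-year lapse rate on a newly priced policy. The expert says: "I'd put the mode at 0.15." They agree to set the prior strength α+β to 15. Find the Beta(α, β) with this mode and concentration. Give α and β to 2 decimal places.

α = 2.95, β = 12.05

For α,β > 1 the Beta mode is (α−1)/(α+β−2). With α+β = 15, the mode is (α−1)/13.
Set (α−1)/13 = 0.15 → α = 1 + 0.15·13 = 2.95.
β = 15 − α = 12.05.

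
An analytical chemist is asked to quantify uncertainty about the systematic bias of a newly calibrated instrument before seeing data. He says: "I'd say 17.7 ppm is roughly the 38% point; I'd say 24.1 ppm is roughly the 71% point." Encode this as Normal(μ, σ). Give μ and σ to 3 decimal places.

μ = 19.976, σ = 7.452

The p-quantile of Normal(μ,σ) is μ + z_p·σ, with z_{0.38} = -0.3055 and z_{0.71} = 0.5534.
Eliminate σ: μ = (z₂·x₁ − z₁·x₂)/(z₂ − z₁) = (0.5534·17.7 − (-0.3055)·24.1)/0.8589 = 19.976.
Then σ = (x₂ − x₁)/(z₂ − z₁) = (24.1 − 17.7)/0.8589 = 7.452.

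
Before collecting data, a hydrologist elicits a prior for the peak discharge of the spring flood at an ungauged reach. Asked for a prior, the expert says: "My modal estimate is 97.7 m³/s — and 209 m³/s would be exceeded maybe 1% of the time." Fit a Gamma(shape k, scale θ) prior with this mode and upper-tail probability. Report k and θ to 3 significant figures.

k ≈ 9.38, θ ≈ 11.7

Gamma(k,θ) with k>1 has mode (k−1)θ, so θ = 97.7/(k−1).
Need P(X < 209) = 0.99 with θ tied to k this way. Start at k = 2, θ = 97.7: P(X<209) ≈ 0.630.
Too low — raise k to concentrate. Iterating converges to k ≈ 9.38.
Then θ = 97.7/(9.38−1) ≈ 11.7.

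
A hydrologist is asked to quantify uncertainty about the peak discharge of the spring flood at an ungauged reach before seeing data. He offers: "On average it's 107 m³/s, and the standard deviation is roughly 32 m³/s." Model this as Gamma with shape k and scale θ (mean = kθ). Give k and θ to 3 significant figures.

k ≈ 11.2, θ ≈ 9.57

For Gamma(k, scale θ): mean = kθ, variance = kθ², so CV = 1/√k.
CV = SD/mean = 32/107 = 0.2991, hence k = 1/CV² = 11.2.
Then θ = mean/k = 107/11.2 = 9.57.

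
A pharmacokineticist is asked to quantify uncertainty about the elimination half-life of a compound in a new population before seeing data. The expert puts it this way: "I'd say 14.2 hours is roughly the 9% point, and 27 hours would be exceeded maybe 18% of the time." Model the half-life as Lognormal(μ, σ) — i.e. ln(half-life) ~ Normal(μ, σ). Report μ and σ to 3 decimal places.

μ ≈ 3.035, σ ≈ 0.285

If T ~ Lognormal(μ,σ) then ln T ~ Normal(μ,σ), so the p-quantile of ln T is μ + z_p·σ.
ln(14.2) = 2.653 and ln(27) = 3.296; z_{0.09} = -1.341, z_{0.82} = 0.9154.
σ = (3.296 − 2.653)/(0.9154 − (-1.341)) = 0.285.
μ = 2.653 − (-1.341)·0.285 = 3.035.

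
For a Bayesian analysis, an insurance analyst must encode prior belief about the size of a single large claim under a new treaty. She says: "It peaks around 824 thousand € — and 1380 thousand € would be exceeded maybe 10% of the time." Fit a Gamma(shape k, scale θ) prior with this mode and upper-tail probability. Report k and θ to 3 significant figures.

k ≈ 8.11, θ ≈ 116

Gamma(k,θ) with k>1 has mode (k−1)θ, so θ = 824/(k−1).
Need P(X < 1380) = 0.9 with θ tied to k this way. Start at k = 2, θ = 824: P(X<1380) ≈ 0.499.
Too low — raise k to concentrate. Iterating converges to k ≈ 8.11.
Then θ = 824/(8.11−1) ≈ 116.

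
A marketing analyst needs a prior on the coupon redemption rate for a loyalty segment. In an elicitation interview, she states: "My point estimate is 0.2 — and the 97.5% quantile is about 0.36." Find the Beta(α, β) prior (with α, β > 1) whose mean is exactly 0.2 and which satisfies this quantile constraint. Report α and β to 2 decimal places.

With mean 0.2 fixed, write α = 0.2s, β = 0.8s where s = α+β.
Need P(θ < 0.36) = 0.975 under Beta(0.2s, 0.8s). Normal approximation: (q−m)/√(m(1−m)/s) ≈ z_{0.975} = 1.96, so s ≈ 0.2·0.8·(1.96)²/(0.36−0.2)² = 24.0.
At s = 24.0: P(θ<0.36) ≈ 0.963. Adjusting to match 0.975 gives s ≈ 29.21.
So α = 0.2·29.21 ≈ 5.84, β = 0.8·29.21 ≈ 23.37.

α ≈ 5.84, β ≈ 23.37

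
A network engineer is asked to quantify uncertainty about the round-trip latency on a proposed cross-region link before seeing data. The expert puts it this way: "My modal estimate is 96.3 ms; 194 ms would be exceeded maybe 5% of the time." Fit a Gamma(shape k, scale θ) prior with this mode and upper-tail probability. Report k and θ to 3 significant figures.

k ≈ 6.65, θ ≈ 17.1

Gamma(k,θ) with k>1 has mode (k−1)θ, so θ = 96.3/(k−1).
Need P(X < 194) = 0.95 with θ tied to k this way. Start at k = 2, θ = 96.3: P(X<194) ≈ 0.598.
Too low — raise k to concentrate. Iterating converges to k ≈ 6.65.
Then θ = 96.3/(6.65−1) ≈ 17.1.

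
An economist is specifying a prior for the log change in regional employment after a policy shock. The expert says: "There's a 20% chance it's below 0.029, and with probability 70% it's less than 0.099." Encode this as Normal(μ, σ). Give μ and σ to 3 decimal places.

The p-quantile of Normal(μ,σ) is μ + z_p·σ, with z_{0.2} = -0.8416 and z_{0.7} = 0.5244.
Eliminate σ: μ = (z₂·x₁ − z₁·x₂)/(z₂ − z₁) = (0.5244·0.029 − (-0.8416)·0.099)/1.366 = 0.072.
Then σ = (x₂ − x₁)/(z₂ − z₁) = (0.099 − 0.029)/1.366 = 0.051.

μ = 0.072, σ = 0.051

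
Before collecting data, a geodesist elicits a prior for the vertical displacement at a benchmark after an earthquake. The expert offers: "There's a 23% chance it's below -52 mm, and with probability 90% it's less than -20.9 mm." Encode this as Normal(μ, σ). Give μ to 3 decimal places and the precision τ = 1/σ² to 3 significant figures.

The p-quantile of Normal(μ,σ) is μ + z_p·σ, with z_{0.23} = -0.7388 and z_{0.9} = 1.282.
Eliminate σ: μ = (z₂·x₁ − z₁·x₂)/(z₂ − z₁) = (1.282·-52 − (-0.7388)·-20.9)/2.02 = -40.627.
Then σ = (x₂ − x₁)/(z₂ − z₁) = (-20.9 − -52)/2.02 = 15.393.
Precision τ = 1/σ² = 1/15.39² = 0.00422.

μ = -40.627, τ = 0.00422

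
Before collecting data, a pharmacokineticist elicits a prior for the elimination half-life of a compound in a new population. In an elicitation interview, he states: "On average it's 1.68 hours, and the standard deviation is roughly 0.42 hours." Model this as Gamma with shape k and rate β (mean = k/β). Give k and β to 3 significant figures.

k ≈ 16, β ≈ 9.52

For Gamma(k, rate β): mean = k/β, variance = k/β², so CV = 1/√k.
CV = SD/mean = 0.42/1.68 = 0.25, hence k = 1/CV² = 16.
Then β = k/mean = 16/1.68 = 9.52.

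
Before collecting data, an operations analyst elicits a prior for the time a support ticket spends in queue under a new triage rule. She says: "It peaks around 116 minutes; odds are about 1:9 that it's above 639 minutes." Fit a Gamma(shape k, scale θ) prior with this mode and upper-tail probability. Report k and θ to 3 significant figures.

k ≈ 1.59, θ ≈ 195

Gamma(k,θ) with k>1 has mode (k−1)θ, so θ = 116/(k−1).
Need P(X < 639) = 0.9 with θ tied to k this way. Start at k = 2, θ = 116: P(X<639) ≈ 0.974.
Too high — lower k to spread out. Iterating converges to k ≈ 1.59.
Then θ = 116/(1.59−1) ≈ 195.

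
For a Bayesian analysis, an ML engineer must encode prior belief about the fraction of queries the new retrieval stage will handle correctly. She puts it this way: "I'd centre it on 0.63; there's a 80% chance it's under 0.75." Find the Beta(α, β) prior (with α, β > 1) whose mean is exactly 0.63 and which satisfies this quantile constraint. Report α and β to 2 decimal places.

α ≈ 7.47, β ≈ 4.39

With mean 0.63 fixed, write α = 0.63s, β = 0.37s where s = α+β.
Need P(θ < 0.75) = 0.8 under Beta(0.63s, 0.37s). Normal approximation: (q−m)/√(m(1−m)/s) ≈ z_{0.8} = 0.842, so s ≈ 0.63·0.37·(0.842)²/(0.75−0.63)² = 11.5.
At s = 11.5: P(θ<0.75) ≈ 0.795. Adjusting to match 0.8 gives s ≈ 11.85.
So α = 0.63·11.85 ≈ 7.47, β = 0.37·11.85 ≈ 4.39.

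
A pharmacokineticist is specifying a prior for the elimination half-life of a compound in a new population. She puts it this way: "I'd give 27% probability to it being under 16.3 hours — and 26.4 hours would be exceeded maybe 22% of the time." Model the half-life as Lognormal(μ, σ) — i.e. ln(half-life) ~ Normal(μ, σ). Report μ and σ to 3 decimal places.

μ ≈ 3.005, σ ≈ 0.348

If T ~ Lognormal(μ,σ) then ln T ~ Normal(μ,σ), so the p-quantile of ln T is μ + z_p·σ.
ln(16.3) = 2.791 and ln(26.4) = 3.273; z_{0.27} = -0.6128, z_{0.78} = 0.7722.
σ = (3.273 − 2.791)/(0.7722 − (-0.6128)) = 0.348.
μ = 2.791 − (-0.6128)·0.348 = 3.005.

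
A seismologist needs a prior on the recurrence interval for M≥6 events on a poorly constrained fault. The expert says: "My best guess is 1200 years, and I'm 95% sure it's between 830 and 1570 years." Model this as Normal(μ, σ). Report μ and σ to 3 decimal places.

A symmetric 95% interval runs μ ± z·σ with z = 1.96.
Half-width = 370, so σ = 370/1.96 = 188.779.
μ is the stated best guess, 1200.000.

μ = 1200.000, σ = 188.779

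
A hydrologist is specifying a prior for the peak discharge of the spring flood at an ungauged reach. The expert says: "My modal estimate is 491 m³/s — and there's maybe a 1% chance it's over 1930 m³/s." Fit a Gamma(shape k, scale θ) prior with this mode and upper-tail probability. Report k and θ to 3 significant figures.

k ≈ 3.24, θ ≈ 219

Gamma(k,θ) with k>1 has mode (k−1)θ, so θ = 491/(k−1).
Need P(X < 1930) = 0.99 with θ tied to k this way. Start at k = 2, θ = 491: P(X<1930) ≈ 0.903.
Too low — raise k to concentrate. Iterating converges to k ≈ 3.24.
Then θ = 491/(3.24−1) ≈ 219.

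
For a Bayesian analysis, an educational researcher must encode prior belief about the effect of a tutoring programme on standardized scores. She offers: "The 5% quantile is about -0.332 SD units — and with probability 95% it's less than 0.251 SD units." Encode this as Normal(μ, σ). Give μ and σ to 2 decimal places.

μ = -0.04, σ = 0.18

For Normal(μ,σ), the p-quantile is μ + z_p·σ. Here z_{0.05} = -1.645, z_{0.95} = 1.645.
So -0.332 = μ − 1.645σ and 0.251 = μ + 1.645σ.
Subtracting: σ = (0.251 − -0.332)/(1.645 − (-1.645)) = 0.18.
Then μ = -0.332 − (-1.645)·0.18 = -0.04.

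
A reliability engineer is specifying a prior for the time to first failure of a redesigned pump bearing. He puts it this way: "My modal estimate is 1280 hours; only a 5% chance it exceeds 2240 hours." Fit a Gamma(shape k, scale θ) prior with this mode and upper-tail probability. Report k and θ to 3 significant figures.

Gamma(k,θ) with k>1 has mode (k−1)θ, so θ = 1280/(k−1).
Need P(X < 2240) = 0.95 with θ tied to k this way. Start at k = 2, θ = 1280: P(X<2240) ≈ 0.522.
Too low — raise k to concentrate. Iterating converges to k ≈ 9.91.
Then θ = 1280/(9.91−1) ≈ 144.

k ≈ 9.91, θ ≈ 144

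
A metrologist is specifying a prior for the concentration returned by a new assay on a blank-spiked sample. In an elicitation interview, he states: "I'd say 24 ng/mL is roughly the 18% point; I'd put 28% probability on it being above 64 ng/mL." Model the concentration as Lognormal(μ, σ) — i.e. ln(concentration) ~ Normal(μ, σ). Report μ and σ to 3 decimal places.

If T ~ Lognormal(μ,σ) then ln T ~ Normal(μ,σ), so the p-quantile of ln T is μ + z_p·σ.
ln(24) = 3.178 and ln(64) = 4.159; z_{0.18} = -0.9154, z_{0.72} = 0.5828.
σ = (4.159 − 3.178)/(0.5828 − (-0.9154)) = 0.655.
μ = 3.178 − (-0.9154)·0.655 = 3.777.

μ ≈ 3.777, σ ≈ 0.655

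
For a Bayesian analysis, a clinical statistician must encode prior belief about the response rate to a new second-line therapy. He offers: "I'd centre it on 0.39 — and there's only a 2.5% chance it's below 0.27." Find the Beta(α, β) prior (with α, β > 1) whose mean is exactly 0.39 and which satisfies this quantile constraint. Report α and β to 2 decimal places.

With mean 0.39 fixed, write α = 0.39s, β = 0.61s where s = α+β.
Need P(θ < 0.27) = 0.025 under Beta(0.39s, 0.61s). Normal approximation: (q−m)/√(m(1−m)/s) ≈ z_{0.025} = -1.96, so s ≈ 0.39·0.61·(-1.96)²/(0.27−0.39)² = 63.5.
At s = 63.5: P(θ<0.27) ≈ 0.020. Adjusting to match 0.025 gives s ≈ 58.37.
So α = 0.39·58.37 ≈ 22.76, β = 0.61·58.37 ≈ 35.60.

α ≈ 22.76, β ≈ 35.60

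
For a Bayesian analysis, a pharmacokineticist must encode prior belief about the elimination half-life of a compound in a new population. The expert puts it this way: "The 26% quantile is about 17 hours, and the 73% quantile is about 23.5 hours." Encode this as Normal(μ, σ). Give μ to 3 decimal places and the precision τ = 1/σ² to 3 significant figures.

For Normal(μ,σ), the p-quantile is μ + z_p·σ. Here z_{0.26} = -0.6433, z_{0.73} = 0.6128.
So 17 = μ − 0.6433σ and 23.5 = μ + 0.6128σ.
Subtracting: σ = (23.5 − 17)/(0.6128 − (-0.6433)) = 5.175.
Then μ = 17 − (-0.6433)·5.175 = 20.329.
Precision τ = 1/σ² = 1/5.175² = 0.0373.

μ = 20.329, τ = 0.0373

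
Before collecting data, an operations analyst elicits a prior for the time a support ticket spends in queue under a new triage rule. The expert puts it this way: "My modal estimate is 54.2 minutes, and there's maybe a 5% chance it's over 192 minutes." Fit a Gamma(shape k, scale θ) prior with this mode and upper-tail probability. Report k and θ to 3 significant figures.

Gamma(k,θ) with k>1 has mode (k−1)θ, so θ = 54.2/(k−1).
Need P(X < 192) = 0.95 with θ tied to k this way. Start at k = 2, θ = 54.2: P(X<192) ≈ 0.869.
Too low — raise k to concentrate. Iterating converges to k ≈ 2.61.
Then θ = 54.2/(2.61−1) ≈ 33.6.

k ≈ 2.61, θ ≈ 33.6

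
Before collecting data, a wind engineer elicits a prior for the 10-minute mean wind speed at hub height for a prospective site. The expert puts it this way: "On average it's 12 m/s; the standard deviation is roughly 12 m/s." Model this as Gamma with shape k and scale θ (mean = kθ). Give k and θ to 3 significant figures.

k ≈ 1, θ ≈ 12

For Gamma(k, scale θ): mean = kθ, variance = kθ², so CV = 1/√k.
CV = SD/mean = 12/12 = 1, hence k = 1/CV² = 1.
Then θ = mean/k = 12/1 = 12.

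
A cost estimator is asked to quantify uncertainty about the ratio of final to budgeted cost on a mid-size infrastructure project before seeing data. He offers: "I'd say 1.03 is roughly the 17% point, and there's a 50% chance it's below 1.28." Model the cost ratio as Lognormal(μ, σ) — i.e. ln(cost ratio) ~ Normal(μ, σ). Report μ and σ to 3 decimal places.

μ ≈ 0.247, σ ≈ 0.228

If T ~ Lognormal(μ,σ) then ln T ~ Normal(μ,σ), so the p-quantile of ln T is μ + z_p·σ.
ln(1.03) = 0.02956 and ln(1.28) = 0.2469; z_{0.17} = -0.9542, z_{0.5} = 0.
σ = (0.2469 − 0.02956)/(0 − (-0.9542)) = 0.228.
μ = 0.02956 − (-0.9542)·0.228 = 0.247.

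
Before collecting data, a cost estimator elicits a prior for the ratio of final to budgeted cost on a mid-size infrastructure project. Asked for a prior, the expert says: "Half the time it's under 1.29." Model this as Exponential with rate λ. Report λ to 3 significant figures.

λ ≈ 0.537

Exponential median = ln 2 / λ, so λ = ln 2 / 1.29 = 0.537.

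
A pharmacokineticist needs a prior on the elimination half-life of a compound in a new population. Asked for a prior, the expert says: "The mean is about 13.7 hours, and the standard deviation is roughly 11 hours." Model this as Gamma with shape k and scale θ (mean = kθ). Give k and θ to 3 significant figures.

For Gamma(k, scale θ): mean = kθ, variance = kθ², so CV = 1/√k.
CV = SD/mean = 11/13.7 = 0.8029, hence k = 1/CV² = 1.55.
Then θ = mean/k = 13.7/1.55 = 8.83.

k ≈ 1.55, θ ≈ 8.83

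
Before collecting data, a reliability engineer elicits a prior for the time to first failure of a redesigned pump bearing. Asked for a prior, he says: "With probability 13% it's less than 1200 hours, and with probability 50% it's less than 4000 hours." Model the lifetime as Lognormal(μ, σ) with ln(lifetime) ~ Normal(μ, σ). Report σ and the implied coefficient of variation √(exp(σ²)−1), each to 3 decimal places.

σ ≈ 1.069, CV ≈ 1.461

If T ~ Lognormal(μ,σ) then ln T ~ Normal(μ,σ), so the p-quantile of ln T is μ + z_p·σ.
ln(1200) = 7.09 and ln(4000) = 8.294; z_{0.13} = -1.126, z_{0.5} = 0.
σ = (8.294 − 7.09)/(0 − (-1.126)) = 1.069.
μ = 7.09 − (-1.126)·1.069 = 8.294.
CV = √(exp(σ²)−1) = √(exp(1.1425)−1) = 1.461.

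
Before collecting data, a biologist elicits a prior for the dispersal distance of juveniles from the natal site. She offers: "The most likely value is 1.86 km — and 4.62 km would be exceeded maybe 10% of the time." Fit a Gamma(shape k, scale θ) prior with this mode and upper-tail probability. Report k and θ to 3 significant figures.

k ≈ 3.32, θ ≈ 0.802

Gamma(k,θ) with k>1 has mode (k−1)θ, so θ = 1.86/(k−1).
Need P(X < 4.62) = 0.9 with θ tied to k this way. Start at k = 2, θ = 1.86: P(X<4.62) ≈ 0.709.
Too low — raise k to concentrate. Iterating converges to k ≈ 3.32.
Then θ = 1.86/(3.32−1) ≈ 0.802.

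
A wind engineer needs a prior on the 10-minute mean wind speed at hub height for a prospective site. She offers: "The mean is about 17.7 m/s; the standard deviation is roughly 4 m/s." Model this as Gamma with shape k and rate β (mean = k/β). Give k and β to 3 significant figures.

k ≈ 19.6, β ≈ 1.11

For Gamma(k, rate β): mean = k/β, variance = k/β², so CV = 1/√k.
CV = SD/mean = 4/17.7 = 0.226, hence k = 1/CV² = 19.6.
Then β = k/mean = 19.6/17.7 = 1.11.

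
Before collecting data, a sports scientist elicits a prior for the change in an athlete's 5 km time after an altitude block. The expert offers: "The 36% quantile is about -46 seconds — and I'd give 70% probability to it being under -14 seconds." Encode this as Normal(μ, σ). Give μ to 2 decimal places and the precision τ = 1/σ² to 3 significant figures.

The p-quantile of Normal(μ,σ) is μ + z_p·σ, with z_{0.36} = -0.3585 and z_{0.7} = 0.5244.
Eliminate σ: μ = (z₂·x₁ − z₁·x₂)/(z₂ − z₁) = (0.5244·-46 − (-0.3585)·-14)/0.8829 = -33.01.
Then σ = (x₂ − x₁)/(z₂ − z₁) = (-14 − -46)/0.8829 = 36.25.
Precision τ = 1/σ² = 1/36.25² = 0.000761.

μ = -33.01, τ = 0.000761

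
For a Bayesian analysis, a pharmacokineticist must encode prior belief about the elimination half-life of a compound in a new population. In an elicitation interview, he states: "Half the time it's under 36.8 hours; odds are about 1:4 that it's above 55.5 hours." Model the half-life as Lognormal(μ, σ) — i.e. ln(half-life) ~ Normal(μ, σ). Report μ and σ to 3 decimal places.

μ ≈ 3.605, σ ≈ 0.488

If T ~ Lognormal(μ,σ) then ln T ~ Normal(μ,σ), so the p-quantile of ln T is μ + z_p·σ.
ln(36.8) = 3.605 and ln(55.5) = 4.016; z_{0.5} = 0, z_{0.8} = 0.8416.
σ = (4.016 − 3.605)/(0.8416 − (0)) = 0.488.
μ = 3.605 − (0)·0.488 = 3.605.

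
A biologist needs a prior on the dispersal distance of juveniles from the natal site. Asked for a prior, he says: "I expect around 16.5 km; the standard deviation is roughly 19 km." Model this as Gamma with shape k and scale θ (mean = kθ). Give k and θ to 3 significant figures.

For Gamma(k, scale θ): mean = kθ, variance = kθ², so CV = 1/√k.
CV = SD/mean = 19/16.5 = 1.152, hence k = 1/CV² = 0.754.
Then θ = mean/k = 16.5/0.754 = 21.9.

k ≈ 0.754, θ ≈ 21.9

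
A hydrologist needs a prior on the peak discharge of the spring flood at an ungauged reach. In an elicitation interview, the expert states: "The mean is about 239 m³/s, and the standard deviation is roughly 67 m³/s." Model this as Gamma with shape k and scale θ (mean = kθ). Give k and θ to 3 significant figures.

For Gamma(k, scale θ): mean = kθ, variance = kθ², so CV = 1/√k.
CV = SD/mean = 67/239 = 0.2803, hence k = 1/CV² = 12.7.
Then θ = mean/k = 239/12.7 = 18.8.

k ≈ 12.7, θ ≈ 18.8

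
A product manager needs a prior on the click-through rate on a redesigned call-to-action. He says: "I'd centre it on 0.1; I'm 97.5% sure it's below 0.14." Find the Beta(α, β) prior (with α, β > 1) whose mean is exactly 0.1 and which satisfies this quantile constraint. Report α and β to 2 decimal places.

α ≈ 25.02, β ≈ 225.17

With mean 0.1 fixed, write α = 0.1s, β = 0.9s where s = α+β.
Need P(θ < 0.14) = 0.975 under Beta(0.1s, 0.9s). Normal approximation: (q−m)/√(m(1−m)/s) ≈ z_{0.975} = 1.96, so s ≈ 0.1·0.9·(1.96)²/(0.14−0.1)² = 216.1.
At s = 216.1: P(θ<0.14) ≈ 0.966. Adjusting to match 0.975 gives s ≈ 250.19.
So α = 0.1·250.19 ≈ 25.02, β = 0.9·250.19 ≈ 225.17.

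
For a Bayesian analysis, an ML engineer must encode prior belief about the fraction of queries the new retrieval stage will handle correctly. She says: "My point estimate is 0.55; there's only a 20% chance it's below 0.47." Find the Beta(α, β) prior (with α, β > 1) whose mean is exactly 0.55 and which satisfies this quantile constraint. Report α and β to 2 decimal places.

α ≈ 15.01, β ≈ 12.28

With mean 0.55 fixed, write α = 0.55s, β = 0.45s where s = α+β.
Need P(θ < 0.47) = 0.2 under Beta(0.55s, 0.45s). Normal approximation: (q−m)/√(m(1−m)/s) ≈ z_{0.2} = -0.842, so s ≈ 0.55·0.45·(-0.842)²/(0.47−0.55)² = 27.4.
At s = 27.4: P(θ<0.47) ≈ 0.200. Adjusting to match 0.2 gives s ≈ 27.29.
So α = 0.55·27.29 ≈ 15.01, β = 0.45·27.29 ≈ 12.28.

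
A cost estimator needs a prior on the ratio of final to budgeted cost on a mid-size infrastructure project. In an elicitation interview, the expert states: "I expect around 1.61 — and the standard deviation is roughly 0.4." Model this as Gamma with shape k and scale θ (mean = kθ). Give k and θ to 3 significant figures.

For Gamma(k, scale θ): mean = kθ, variance = kθ², so CV = 1/√k.
CV = SD/mean = 0.4/1.61 = 0.2484, hence k = 1/CV² = 16.2.
Then θ = mean/k = 1.61/16.2 = 0.0994.

k ≈ 16.2, θ ≈ 0.0994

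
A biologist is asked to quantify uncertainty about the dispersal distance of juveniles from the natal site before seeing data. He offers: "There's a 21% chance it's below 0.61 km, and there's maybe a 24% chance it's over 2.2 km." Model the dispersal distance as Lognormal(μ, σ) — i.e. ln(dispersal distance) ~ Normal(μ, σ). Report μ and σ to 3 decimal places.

If T ~ Lognormal(μ,σ) then ln T ~ Normal(μ,σ), so the p-quantile of ln T is μ + z_p·σ.
ln(0.61) = -0.4943 and ln(2.2) = 0.7885; z_{0.21} = -0.8064, z_{0.76} = 0.7063.
σ = (0.7885 − -0.4943)/(0.7063 − (-0.8064)) = 0.848.
μ = -0.4943 − (-0.8064)·0.848 = 0.190.

μ ≈ 0.190, σ ≈ 0.848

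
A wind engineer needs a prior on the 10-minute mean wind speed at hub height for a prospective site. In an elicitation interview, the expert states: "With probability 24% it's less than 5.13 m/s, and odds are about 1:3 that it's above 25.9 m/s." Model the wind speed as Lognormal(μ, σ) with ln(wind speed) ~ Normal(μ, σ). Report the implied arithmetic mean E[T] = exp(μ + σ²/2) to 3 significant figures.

If T ~ Lognormal(μ,σ) then ln T ~ Normal(μ,σ), so the p-quantile of ln T is μ + z_p·σ.
ln(5.13) = 1.635 and ln(25.9) = 3.254; z_{0.24} = -0.7063, z_{0.75} = 0.6745.
σ = (3.254 − 1.635)/(0.6745 − (-0.7063)) = 1.173.
μ = 1.635 − (-0.7063)·1.173 = 2.463.
E[T] = exp(μ + σ²/2) = exp(2.463 + 0.6875) = 23.4 m/s.

E[T] ≈ 23.4 m/s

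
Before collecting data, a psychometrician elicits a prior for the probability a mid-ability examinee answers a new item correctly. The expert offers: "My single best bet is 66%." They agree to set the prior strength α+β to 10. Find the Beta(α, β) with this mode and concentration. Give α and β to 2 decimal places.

α = 6.28, β = 3.72

For α,β > 1 the Beta mode is (α−1)/(α+β−2). With α+β = 10, the mode is (α−1)/8.
Set (α−1)/8 = 0.66 → α = 1 + 0.66·8 = 6.28.
β = 10 − α = 3.72.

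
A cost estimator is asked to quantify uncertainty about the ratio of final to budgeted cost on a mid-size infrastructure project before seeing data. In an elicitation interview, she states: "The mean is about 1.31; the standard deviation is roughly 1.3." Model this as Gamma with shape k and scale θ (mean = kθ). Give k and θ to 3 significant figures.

k ≈ 1.02, θ ≈ 1.29

For Gamma(k, scale θ): mean = kθ, variance = kθ², so CV = 1/√k.
CV = SD/mean = 1.3/1.31 = 0.9924, hence k = 1/CV² = 1.02.
Then θ = mean/k = 1.31/1.02 = 1.29.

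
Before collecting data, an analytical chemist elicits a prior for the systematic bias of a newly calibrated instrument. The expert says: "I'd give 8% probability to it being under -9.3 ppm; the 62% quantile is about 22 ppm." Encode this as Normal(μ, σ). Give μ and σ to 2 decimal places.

μ = 16.41, σ = 18.30

The p-quantile of Normal(μ,σ) is μ + z_p·σ, with z_{0.08} = -1.405 and z_{0.62} = 0.3055.
Eliminate σ: μ = (z₂·x₁ − z₁·x₂)/(z₂ − z₁) = (0.3055·-9.3 − (-1.405)·22)/1.711 = 16.41.
Then σ = (x₂ − x₁)/(z₂ − z₁) = (22 − -9.3)/1.711 = 18.30.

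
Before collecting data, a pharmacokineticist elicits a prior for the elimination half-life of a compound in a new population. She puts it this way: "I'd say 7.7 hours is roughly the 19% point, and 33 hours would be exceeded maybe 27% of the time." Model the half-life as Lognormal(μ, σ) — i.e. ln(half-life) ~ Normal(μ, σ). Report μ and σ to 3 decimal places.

If T ~ Lognormal(μ,σ) then ln T ~ Normal(μ,σ), so the p-quantile of ln T is μ + z_p·σ.
ln(7.7) = 2.041 and ln(33) = 3.497; z_{0.19} = -0.8779, z_{0.73} = 0.6128.
σ = (3.497 − 2.041)/(0.6128 − (-0.8779)) = 0.976.
μ = 2.041 − (-0.8779)·0.976 = 2.898.

μ ≈ 2.898, σ ≈ 0.976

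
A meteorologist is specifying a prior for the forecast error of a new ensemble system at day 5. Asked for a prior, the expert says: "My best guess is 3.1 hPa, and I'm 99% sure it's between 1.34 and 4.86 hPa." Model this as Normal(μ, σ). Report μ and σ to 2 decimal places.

A symmetric 99% interval runs μ ± z·σ with z = 2.576.
Half-width = 1.76, so σ = 1.76/2.576 = 0.68.
μ is the stated best guess, 3.10.

μ = 3.10, σ = 0.68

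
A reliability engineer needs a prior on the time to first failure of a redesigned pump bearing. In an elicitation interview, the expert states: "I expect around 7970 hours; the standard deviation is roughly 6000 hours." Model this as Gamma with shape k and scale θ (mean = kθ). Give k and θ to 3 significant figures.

k ≈ 1.76, θ ≈ 4520

For Gamma(k, scale θ): mean = kθ, variance = kθ², so CV = 1/√k.
CV = SD/mean = 6000/7970 = 0.7528, hence k = 1/CV² = 1.76.
Then θ = mean/k = 7970/1.76 = 4520.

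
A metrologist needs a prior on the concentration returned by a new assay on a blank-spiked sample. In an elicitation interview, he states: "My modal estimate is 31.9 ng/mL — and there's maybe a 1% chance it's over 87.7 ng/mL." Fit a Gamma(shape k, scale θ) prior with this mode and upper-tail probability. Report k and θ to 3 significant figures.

Gamma(k,θ) with k>1 has mode (k−1)θ, so θ = 31.9/(k−1).
Need P(X < 87.7) = 0.99 with θ tied to k this way. Start at k = 2, θ = 31.9: P(X<87.7) ≈ 0.760.
Too low — raise k to concentrate. Iterating converges to k ≈ 5.49.
Then θ = 31.9/(5.49−1) ≈ 7.1.

k ≈ 5.49, θ ≈ 7.1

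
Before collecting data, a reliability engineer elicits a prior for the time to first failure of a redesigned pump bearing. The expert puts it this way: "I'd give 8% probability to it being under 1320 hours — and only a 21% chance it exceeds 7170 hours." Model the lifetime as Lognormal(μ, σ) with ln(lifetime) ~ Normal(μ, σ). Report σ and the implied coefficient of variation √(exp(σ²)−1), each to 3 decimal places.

If T ~ Lognormal(μ,σ) then ln T ~ Normal(μ,σ), so the p-quantile of ln T is μ + z_p·σ.
ln(1320) = 7.185 and ln(7170) = 8.878; z_{0.08} = -1.405, z_{0.79} = 0.8064.
σ = (8.878 − 7.185)/(0.8064 − (-1.405)) = 0.765.
μ = 7.185 − (-1.405)·0.765 = 8.261.
CV = √(exp(σ²)−1) = √(exp(0.5856)−1) = 0.892.

σ ≈ 0.765, CV ≈ 0.892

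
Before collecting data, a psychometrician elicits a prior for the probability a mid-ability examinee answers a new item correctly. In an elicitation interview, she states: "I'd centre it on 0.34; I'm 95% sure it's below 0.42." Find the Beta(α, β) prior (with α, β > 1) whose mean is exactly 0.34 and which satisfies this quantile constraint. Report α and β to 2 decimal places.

α ≈ 33.47, β ≈ 64.98

With mean 0.34 fixed, write α = 0.34s, β = 0.66s where s = α+β.
Need P(θ < 0.42) = 0.95 under Beta(0.34s, 0.66s). Normal approximation: (q−m)/√(m(1−m)/s) ≈ z_{0.95} = 1.64, so s ≈ 0.34·0.66·(1.64)²/(0.42−0.34)² = 94.9.
At s = 94.9: P(θ<0.42) ≈ 0.947. Adjusting to match 0.95 gives s ≈ 98.46.
So α = 0.34·98.46 ≈ 33.47, β = 0.66·98.46 ≈ 64.98.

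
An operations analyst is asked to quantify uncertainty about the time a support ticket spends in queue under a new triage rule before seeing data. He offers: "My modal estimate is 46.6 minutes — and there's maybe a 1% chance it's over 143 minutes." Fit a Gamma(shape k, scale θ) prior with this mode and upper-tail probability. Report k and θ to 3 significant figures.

k ≈ 4.56, θ ≈ 13.1

Gamma(k,θ) with k>1 has mode (k−1)θ, so θ = 46.6/(k−1).
Need P(X < 143) = 0.99 with θ tied to k this way. Start at k = 2, θ = 46.6: P(X<143) ≈ 0.811.
Too low — raise k to concentrate. Iterating converges to k ≈ 4.56.
Then θ = 46.6/(4.56−1) ≈ 13.1.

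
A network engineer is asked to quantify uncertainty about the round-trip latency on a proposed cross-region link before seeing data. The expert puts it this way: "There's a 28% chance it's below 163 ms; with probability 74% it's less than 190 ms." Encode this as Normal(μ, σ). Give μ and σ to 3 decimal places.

The p-quantile of Normal(μ,σ) is μ + z_p·σ, with z_{0.28} = -0.5828 and z_{0.74} = 0.6433.
Eliminate σ: μ = (z₂·x₁ − z₁·x₂)/(z₂ − z₁) = (0.6433·163 − (-0.5828)·190)/1.226 = 175.834.
Then σ = (x₂ − x₁)/(z₂ − z₁) = (190 − 163)/1.226 = 22.019.

μ = 175.834, σ = 22.019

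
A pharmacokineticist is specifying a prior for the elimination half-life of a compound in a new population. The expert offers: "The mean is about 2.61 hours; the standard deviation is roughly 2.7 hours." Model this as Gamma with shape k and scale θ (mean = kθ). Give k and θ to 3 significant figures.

k ≈ 0.934, θ ≈ 2.79

For Gamma(k, scale θ): mean = kθ, variance = kθ², so CV = 1/√k.
CV = SD/mean = 2.7/2.61 = 1.034, hence k = 1/CV² = 0.934.
Then θ = mean/k = 2.61/0.934 = 2.79.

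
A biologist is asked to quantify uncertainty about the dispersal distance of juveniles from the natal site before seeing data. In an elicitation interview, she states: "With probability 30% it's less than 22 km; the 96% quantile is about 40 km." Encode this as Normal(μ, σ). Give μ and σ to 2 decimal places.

For Normal(μ,σ), the p-quantile is μ + z_p·σ. Here z_{0.3} = -0.5244, z_{0.96} = 1.751.
So 22 = μ − 0.5244σ and 40 = μ + 1.751σ.
Subtracting: σ = (40 − 22)/(1.751 − (-0.5244)) = 7.91.
Then μ = 22 − (-0.5244)·7.91 = 26.15.

μ = 26.15, σ = 7.91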